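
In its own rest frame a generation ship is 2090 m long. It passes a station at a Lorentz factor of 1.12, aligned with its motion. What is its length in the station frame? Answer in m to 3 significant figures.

γ = 1.12 (given)
Length contraction: L = L₀/γ = 2090/1.12 = 1870 m

L ≈ 1870 m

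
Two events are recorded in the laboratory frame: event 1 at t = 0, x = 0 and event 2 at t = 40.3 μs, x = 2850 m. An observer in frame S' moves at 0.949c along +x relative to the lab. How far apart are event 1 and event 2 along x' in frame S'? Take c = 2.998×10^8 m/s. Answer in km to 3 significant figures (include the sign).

Δx' ≈ -27.3 km

γ = 1/√(1 − 0.949²) = 3.1718
Δx' = γ(Δx − vΔt) = 3.1718 × (2850 m − 0.949×(2.998×10^8 m/s)×40.3×10^-6 s)
= 3.1718 × (-8615.8 m) = -27.3 km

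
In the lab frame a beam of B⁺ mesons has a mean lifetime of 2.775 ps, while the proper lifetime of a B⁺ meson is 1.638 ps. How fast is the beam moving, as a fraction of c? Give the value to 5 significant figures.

β ≈ 0.80721

γ = Δt/τ₀ = 2.775/1.638 = 1.694139
β = √(1 − 1/γ²) = √(1 − 1/1.694139²) = 0.80721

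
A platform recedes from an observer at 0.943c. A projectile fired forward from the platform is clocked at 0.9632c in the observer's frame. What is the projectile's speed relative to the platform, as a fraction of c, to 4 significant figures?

u' ≈ 0.2203c

Inverse velocity addition: u' = (u − v)/(1 − uv/c²)
= (0.9632 − 0.943)/(1 − 0.9632×0.943) = 0.02020/0.0917024 = 0.2203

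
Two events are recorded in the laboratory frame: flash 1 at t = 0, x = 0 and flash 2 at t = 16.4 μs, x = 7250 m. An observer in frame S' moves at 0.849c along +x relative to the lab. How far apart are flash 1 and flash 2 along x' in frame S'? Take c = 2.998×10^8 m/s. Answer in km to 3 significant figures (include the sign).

Δx' ≈ 5.82 km

γ = 1/√(1 − 0.849²) = 1.8925
Δx' = γ(Δx − vΔt) = 1.8925 × (7250 m − 0.849×(2.998×10^8 m/s)×16.4×10^-6 s)
= 1.8925 × (3075.7 m) = 5.82 km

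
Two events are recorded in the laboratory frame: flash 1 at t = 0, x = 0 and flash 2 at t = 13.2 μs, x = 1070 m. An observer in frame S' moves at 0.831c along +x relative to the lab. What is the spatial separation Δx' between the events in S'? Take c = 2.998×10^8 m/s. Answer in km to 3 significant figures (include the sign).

γ = 1/√(1 − 0.831²) = 1.7977
Δx' = γ(Δx − vΔt) = 1.7977 × (1070 m − 0.831×(2.998×10^8 m/s)×13.2×10^-6 s)
= 1.7977 × (-2218.6 m) = -3.99 km

Δx' ≈ -3.99 km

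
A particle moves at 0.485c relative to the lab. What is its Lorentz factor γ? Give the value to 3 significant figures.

γ = 1/√(1 − β²) = 1/√(1 − 0.485²) = 1/√(0.76477) = 1.14

γ ≈ 1.14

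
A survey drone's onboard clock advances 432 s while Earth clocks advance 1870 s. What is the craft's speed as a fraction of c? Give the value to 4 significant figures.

β ≈ 0.9729

γ = Δt/τ₀ = 1870/432 = 4.32870
β = √(1 − 1/γ²) = √(1 − 1/4.32870²) = 0.9729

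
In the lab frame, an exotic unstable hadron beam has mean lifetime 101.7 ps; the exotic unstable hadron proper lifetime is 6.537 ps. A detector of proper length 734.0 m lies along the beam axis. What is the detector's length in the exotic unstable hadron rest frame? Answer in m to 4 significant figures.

L ≈ 47.18 m

Time dilation ⇒ γ = Δt/τ₀ = 101.7/6.537 = 15.5576
Length contraction: L = L₀/γ = 734.0/15.5576 = 47.18 m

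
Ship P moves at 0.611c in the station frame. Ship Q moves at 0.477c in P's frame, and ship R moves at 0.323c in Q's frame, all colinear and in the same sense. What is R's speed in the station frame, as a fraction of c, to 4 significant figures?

u ≈ 0.9162c

Compose boost 2: (0.477 + 0.611)/(1 + 0.477×0.611) = 1.088/1.29145 = 0.842466
Compose boost 3: (0.323 + 0.842466)/(1 + 0.323×0.842466) = 1.16547/1.27212 = 0.9162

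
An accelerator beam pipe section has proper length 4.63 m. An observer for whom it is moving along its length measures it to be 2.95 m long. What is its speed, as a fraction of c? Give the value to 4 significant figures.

β ≈ 0.7707

γ = L₀/L = 4.63/2.95 = 1.56949
β = √(1 − 1/γ²) = 0.7707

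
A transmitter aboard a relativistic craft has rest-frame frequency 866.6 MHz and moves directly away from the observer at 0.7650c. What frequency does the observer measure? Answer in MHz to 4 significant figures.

f_obs ≈ 316.2 MHz

Relativistic Doppler: f_obs = f_src √((1−β)/(1+β))
= 866.6 × √(0.235000/1.76500) = 866.6 × 0.364890 = 316.2 MHz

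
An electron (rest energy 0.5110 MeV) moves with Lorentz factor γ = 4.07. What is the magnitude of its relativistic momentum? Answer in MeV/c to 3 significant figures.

β = √(1 − 1/γ²) = √(1 − 1/4.07²) = 0.96935
p = γβm₀c = 4.07 × 0.96935 × 0.5110 MeV/c = 2.02 MeV/c

p ≈ 2.02 MeV/c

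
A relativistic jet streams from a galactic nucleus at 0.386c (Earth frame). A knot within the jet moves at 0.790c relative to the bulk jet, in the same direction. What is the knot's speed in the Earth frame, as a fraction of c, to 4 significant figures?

Relativistic velocity addition: u = (u' + v)/(1 + u'v/c²)
= (0.790 + 0.386)/(1 + 0.790×0.386) = 1.176/1.30494 = 0.9012

u ≈ 0.9012c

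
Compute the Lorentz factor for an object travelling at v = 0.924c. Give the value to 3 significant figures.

γ = 1/√(1 − β²) = 1/√(1 − 0.924²) = 1/√(0.14622) = 2.62

γ ≈ 2.62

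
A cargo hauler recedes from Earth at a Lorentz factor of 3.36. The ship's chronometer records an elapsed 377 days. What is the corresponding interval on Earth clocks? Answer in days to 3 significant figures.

γ = 3.36 (given)
Time dilation: Δt = γτ₀ = 3.36 × 377 days = 1270 days

Δt ≈ 1270 days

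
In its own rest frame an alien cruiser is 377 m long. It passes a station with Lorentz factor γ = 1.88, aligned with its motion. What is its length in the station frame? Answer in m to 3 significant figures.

L ≈ 201 m

γ = 1.88 (given)
Length contraction: L = L₀/γ = 377/1.88 = 201 m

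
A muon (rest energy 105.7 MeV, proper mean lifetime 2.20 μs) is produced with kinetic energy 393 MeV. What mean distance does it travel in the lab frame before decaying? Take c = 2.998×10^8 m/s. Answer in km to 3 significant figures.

γ = 1 + K/(m₀c²) = 1 + 393/105.7 = 4.7181
β = √(1 − 1/γ²) = 0.97728
Dilated lifetime: γτ₀ = 4.7181 × 2.20 μs = 10.380 μs
d = βc·γτ₀ = 0.97728 × (2.998×10^8 m/s) × 1.0380×10^-5 s = 3.04 km

d ≈ 3.04 km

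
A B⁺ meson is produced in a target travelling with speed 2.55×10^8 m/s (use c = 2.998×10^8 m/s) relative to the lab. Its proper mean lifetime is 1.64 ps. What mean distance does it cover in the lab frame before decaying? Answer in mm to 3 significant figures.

β = v/c = 2.55×10^8 / 2.998×10^8 = 0.85057
γ = 1/√(1 − 0.85057²) = 1.9016
Dilated lifetime: Δt = γτ₀ = 1.9016 × 1.64 ps = 3.1187 ps
d = vΔt = 0.85057c × 3.1187 ps = 2.5500×10^8 m/s × 3.1187×10^-12 s = 0.795 mm

d ≈ 0.795 mm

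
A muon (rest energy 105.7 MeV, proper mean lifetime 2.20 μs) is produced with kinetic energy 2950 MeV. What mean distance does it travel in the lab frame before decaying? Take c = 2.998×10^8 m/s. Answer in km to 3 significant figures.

γ = 1 + K/(m₀c²) = 1 + 2950/105.7 = 28.909
β = √(1 − 1/γ²) = 0.99940
Dilated lifetime: γτ₀ = 28.909 × 2.20 μs = 63.600 μs
d = βc·γτ₀ = 0.99940 × (2.998×10^8 m/s) × 6.3600×10^-5 s = 19.1 km

d ≈ 19.1 km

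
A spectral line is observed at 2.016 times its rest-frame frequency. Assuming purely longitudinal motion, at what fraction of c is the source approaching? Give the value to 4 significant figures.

f_obs/f_src = √((1+β)/(1−β)) = 2.016  ⇒  (1+β)/(1−β) = 4.06426
β = |1 − D²|/(1 + D²) = |1 − 4.06426|/(1 + 4.06426) = 0.6051

β ≈ 0.6051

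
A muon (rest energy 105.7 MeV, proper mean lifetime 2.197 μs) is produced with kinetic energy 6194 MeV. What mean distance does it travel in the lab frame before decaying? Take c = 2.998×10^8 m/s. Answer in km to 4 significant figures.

d ≈ 39.25 km

γ = 1 + K/(m₀c²) = 1 + 6194/105.7 = 59.5998
β = √(1 − 1/γ²) = 0.999859
Dilated lifetime: γτ₀ = 59.5998 × 2.197 μs = 130.941 μs
d = βc·γτ₀ = 0.999859 × (2.998×10^8 m/s) × 0.000130941 s = 39.25 km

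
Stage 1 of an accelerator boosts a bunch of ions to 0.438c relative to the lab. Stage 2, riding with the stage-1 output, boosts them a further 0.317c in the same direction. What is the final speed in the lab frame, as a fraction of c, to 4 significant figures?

Compose boost 2: (0.317 + 0.438)/(1 + 0.317×0.438) = 0.7550/1.13885 = 0.6630

u ≈ 0.6630c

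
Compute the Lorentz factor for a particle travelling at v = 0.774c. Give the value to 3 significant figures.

γ ≈ 1.58

γ = 1/√(1 − β²) = 1/√(1 − 0.774²) = 1/√(0.40092) = 1.58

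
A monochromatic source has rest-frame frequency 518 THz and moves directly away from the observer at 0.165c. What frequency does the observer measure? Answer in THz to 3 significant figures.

f_obs ≈ 439 THz

Relativistic Doppler: f_obs = f_src √((1−β)/(1+β))
= 518 × √(0.83500/1.1650) = 518 × 0.84660 = 439 THz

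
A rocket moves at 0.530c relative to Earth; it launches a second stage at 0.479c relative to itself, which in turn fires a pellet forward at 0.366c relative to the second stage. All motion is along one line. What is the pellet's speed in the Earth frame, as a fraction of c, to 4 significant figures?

u ≈ 0.9044c

Compose boost 2: (0.479 + 0.530)/(1 + 0.479×0.530) = 1.009/1.25387 = 0.804709
Compose boost 3: (0.366 + 0.804709)/(1 + 0.366×0.804709) = 1.17071/1.29452 = 0.9044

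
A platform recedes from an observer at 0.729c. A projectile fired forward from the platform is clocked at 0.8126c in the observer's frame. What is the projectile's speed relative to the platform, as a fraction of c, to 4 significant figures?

u' ≈ 0.2051c

Inverse velocity addition: u' = (u − v)/(1 − uv/c²)
= (0.8126 − 0.729)/(1 − 0.8126×0.729) = 0.08360/0.407615 = 0.2051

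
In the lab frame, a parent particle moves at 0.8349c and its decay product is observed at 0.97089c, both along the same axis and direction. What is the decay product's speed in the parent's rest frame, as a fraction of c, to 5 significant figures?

u' ≈ 0.71799c

Inverse velocity addition: u' = (u − v)/(1 − uv/c²)
= (0.97089 − 0.8349)/(1 − 0.97089×0.8349) = 0.13599/0.1894039 = 0.71799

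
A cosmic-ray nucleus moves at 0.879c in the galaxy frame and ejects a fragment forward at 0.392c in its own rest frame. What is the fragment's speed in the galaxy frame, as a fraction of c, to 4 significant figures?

Compose boost 2: (0.392 + 0.879)/(1 + 0.392×0.879) = 1.271/1.34457 = 0.9453

u ≈ 0.9453c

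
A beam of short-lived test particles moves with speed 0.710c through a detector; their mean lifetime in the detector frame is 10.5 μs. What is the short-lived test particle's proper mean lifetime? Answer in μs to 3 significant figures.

γ = 1/√(1 − 0.710²) = 1.4200
Proper time: τ₀ = Δt/γ = 10.5/1.4200 = 7.39 μs

τ₀ ≈ 7.39 μs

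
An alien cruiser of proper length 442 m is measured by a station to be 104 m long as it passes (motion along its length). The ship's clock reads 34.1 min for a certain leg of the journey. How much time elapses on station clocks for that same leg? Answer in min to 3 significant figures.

Length contraction ⇒ γ = L₀/L = 442/104 = 4.2500
Time dilation: Δt = γτ₀ = 4.2500 × 34.1 min = 145 min

Δt ≈ 145 min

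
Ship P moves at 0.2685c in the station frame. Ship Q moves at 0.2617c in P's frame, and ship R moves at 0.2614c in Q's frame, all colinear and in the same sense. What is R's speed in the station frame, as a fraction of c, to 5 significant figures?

u ≈ 0.67003c

Compose boost 2: (0.2617 + 0.2685)/(1 + 0.2617×0.2685) = 0.53020/1.070266 = 0.4953907
Compose boost 3: (0.2614 + 0.4953907)/(1 + 0.2614×0.4953907) = 0.7567907/1.129495 = 0.67003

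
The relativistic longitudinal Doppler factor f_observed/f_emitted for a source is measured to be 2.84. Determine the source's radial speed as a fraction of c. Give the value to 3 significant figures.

β ≈ 0.779

f_obs/f_src = √((1+β)/(1−β)) = 2.84  ⇒  (1+β)/(1−β) = 8.0656
β = |1 − D²|/(1 + D²) = |1 − 8.0656|/(1 + 8.0656) = 0.779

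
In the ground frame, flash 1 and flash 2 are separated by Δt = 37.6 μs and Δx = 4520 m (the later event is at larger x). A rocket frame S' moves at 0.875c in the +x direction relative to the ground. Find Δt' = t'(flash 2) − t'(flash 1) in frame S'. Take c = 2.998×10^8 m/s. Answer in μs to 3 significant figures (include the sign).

γ = 1/√(1 − 0.875²) = 2.0656
Δt' = γ(Δt − vΔx/c²) = 2.0656 × (37.6 μs − 0.875×4520 m / (2.998×10^8 m/s))
= 2.0656 × (24.408 μs) = 50.4 μs

Δt' ≈ 50.4 μs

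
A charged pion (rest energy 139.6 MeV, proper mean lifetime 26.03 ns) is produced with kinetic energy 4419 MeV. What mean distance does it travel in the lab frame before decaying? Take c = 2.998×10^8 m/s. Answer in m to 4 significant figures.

γ = 1 + K/(m₀c²) = 1 + 4419/139.6 = 32.6547
β = √(1 − 1/γ²) = 0.999531
Dilated lifetime: γτ₀ = 32.6547 × 26.03 ns = 850.003 ns
d = βc·γτ₀ = 0.999531 × (2.998×10^8 m/s) × 8.50003×10^-7 s = 254.7 m

d ≈ 254.7 m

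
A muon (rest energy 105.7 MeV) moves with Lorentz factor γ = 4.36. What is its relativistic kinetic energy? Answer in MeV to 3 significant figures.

γ = 4.36 (given)
K = (γ − 1)m₀c² = (4.36 − 1) × 105.7 MeV = 3.3600 × 105.7 MeV = 355 MeV

K ≈ 355 MeV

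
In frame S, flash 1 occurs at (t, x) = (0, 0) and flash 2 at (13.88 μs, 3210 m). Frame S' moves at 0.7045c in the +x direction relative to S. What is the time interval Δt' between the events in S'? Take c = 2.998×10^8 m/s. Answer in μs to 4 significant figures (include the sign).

Δt' ≈ 8.929 μs

γ = 1/√(1 − 0.7045²) = 1.40904
Δt' = γ(Δt − vΔx/c²) = 1.40904 × (13.88 μs − 0.7045×3210 m / (2.998×10^8 m/s))
= 1.40904 × (6.33682 μs) = 8.929 μs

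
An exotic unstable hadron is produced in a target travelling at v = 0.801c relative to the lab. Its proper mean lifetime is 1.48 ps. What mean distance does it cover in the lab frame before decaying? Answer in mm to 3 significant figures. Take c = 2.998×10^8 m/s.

γ = 1/√(1 − 0.801²) = 1.6704
Dilated lifetime: Δt = γτ₀ = 1.6704 × 1.48 ps = 2.4722 ps
d = vΔt = 0.801c × 2.4722 ps = 2.4014×10^8 m/s × 2.4722×10^-12 s = 0.594 mm

d ≈ 0.594 mm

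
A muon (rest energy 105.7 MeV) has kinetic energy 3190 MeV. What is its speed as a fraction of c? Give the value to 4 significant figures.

γ = 1 + K/(m₀c²) = 1 + 3190/105.7 = 31.1798
β = √(1 − 1/γ²) = 0.9995

β ≈ 0.9995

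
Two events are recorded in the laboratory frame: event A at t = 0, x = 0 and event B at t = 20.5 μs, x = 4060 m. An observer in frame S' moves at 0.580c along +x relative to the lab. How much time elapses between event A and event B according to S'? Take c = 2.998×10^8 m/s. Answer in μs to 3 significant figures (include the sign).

γ = 1/√(1 − 0.580²) = 1.2276
Δt' = γ(Δt − vΔx/c²) = 1.2276 × (20.5 μs − 0.580×4060 m / (2.998×10^8 m/s))
= 1.2276 × (12.645 μs) = 15.5 μs

Δt' ≈ 15.5 μs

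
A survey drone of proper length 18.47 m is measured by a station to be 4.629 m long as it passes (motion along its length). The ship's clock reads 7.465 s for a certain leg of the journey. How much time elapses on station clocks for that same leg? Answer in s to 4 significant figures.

Δt ≈ 29.79 s

Length contraction ⇒ γ = L₀/L = 18.47/4.629 = 3.99006
Time dilation: Δt = γτ₀ = 3.99006 × 7.465 s = 29.79 s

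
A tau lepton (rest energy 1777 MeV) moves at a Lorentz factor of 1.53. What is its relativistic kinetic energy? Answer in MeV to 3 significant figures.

γ = 1.53 (given)
K = (γ − 1)m₀c² = (1.53 − 1) × 1777 MeV = 0.53000 × 1777 MeV = 942 MeV

K ≈ 942 MeV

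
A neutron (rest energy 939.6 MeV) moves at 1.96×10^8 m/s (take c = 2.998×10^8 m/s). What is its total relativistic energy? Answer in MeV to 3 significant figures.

β = v/c = 1.96×10^8 / 2.998×10^8 = 0.65377
γ = 1/√(1 − 0.65377²) = 1.3215
E = γm₀c² = 1.3215 × 939.6 MeV = 1240 MeV

E ≈ 1240 MeV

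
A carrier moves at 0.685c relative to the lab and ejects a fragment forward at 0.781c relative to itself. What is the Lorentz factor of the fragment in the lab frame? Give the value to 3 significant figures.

u_lab = (0.781 + 0.685)/(1 + 0.781×0.685) = 1.466/1.53499 = 0.955058
γ = 1/√(1 − 0.955058²) = 3.37

γ ≈ 3.37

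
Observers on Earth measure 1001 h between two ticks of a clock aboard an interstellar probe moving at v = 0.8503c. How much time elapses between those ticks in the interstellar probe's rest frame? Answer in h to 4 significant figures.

τ₀ ≈ 526.8 h

γ = 1/√(1 − 0.8503²) = 1.90006
Proper time: τ₀ = Δt/γ = 1001/1.90006 = 526.8 h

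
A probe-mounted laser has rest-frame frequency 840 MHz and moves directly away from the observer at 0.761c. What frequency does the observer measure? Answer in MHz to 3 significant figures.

f_obs ≈ 309 MHz

Relativistic Doppler: f_obs = f_src √((1−β)/(1+β))
= 840 × √(0.23900/1.7610) = 840 × 0.36840 = 309 MHz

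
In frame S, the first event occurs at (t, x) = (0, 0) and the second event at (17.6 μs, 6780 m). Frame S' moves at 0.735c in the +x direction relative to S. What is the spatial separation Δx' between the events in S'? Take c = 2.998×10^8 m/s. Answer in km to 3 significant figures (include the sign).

Δx' ≈ 4.28 km

γ = 1/√(1 − 0.735²) = 1.4748
Δx' = γ(Δx − vΔt) = 1.4748 × (6780 m − 0.735×(2.998×10^8 m/s)×17.6×10^-6 s)
= 1.4748 × (2901.8 m) = 4.28 km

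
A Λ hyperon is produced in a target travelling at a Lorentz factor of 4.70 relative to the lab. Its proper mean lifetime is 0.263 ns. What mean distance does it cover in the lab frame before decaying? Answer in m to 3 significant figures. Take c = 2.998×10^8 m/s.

d ≈ 0.362 m

β = √(1 − 1/γ²) = √(1 − 1/4.70²) = 0.97710
Dilated lifetime: Δt = γτ₀ = 4.70 × 0.263 ns = 1.2361 ns
d = vΔt = 0.97710c × 1.2361 ns = 2.9294×10^8 m/s × 1.2361×10^-9 s = 0.362 m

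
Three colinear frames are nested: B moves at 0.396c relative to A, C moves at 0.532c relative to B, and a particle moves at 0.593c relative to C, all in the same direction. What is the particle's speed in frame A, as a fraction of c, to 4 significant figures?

Compose boost 2: (0.532 + 0.396)/(1 + 0.532×0.396) = 0.9280/1.21067 = 0.766516
Compose boost 3: (0.593 + 0.766516)/(1 + 0.593×0.766516) = 1.35952/1.45454 = 0.9347

u ≈ 0.9347c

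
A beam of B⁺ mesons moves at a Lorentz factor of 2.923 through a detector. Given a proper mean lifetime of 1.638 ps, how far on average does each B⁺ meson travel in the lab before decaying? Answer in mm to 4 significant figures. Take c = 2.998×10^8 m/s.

β = √(1 − 1/γ²) = √(1 − 1/2.923²) = 0.939658
Dilated lifetime: Δt = γτ₀ = 2.923 × 1.638 ps = 4.78787 ps
d = vΔt = 0.939658c × 4.78787 ps = 2.81710×10^8 m/s × 4.78787×10^-12 s = 1.349 mm

d ≈ 1.349 mm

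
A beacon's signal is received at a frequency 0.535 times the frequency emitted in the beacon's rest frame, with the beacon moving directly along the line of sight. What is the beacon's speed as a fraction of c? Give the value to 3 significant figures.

f_obs/f_src = √((1−β)/(1+β)) = 0.535  ⇒  (1−β)/(1+β) = 0.28623
β = |1 − D²|/(1 + D²) = |1 − 0.28623|/(1 + 0.28623) = 0.555

β ≈ 0.555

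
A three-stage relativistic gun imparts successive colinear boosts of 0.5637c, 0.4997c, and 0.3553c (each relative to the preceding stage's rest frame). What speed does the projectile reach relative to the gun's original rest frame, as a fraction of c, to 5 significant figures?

u ≈ 0.91520c

Compose boost 2: (0.4997 + 0.5637)/(1 + 0.4997×0.5637) = 1.0634/1.281681 = 0.8296917
Compose boost 3: (0.3553 + 0.8296917)/(1 + 0.3553×0.8296917) = 1.184992/1.294789 = 0.91520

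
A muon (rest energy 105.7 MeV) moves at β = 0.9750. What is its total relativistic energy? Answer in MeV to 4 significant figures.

E ≈ 475.7 MeV

γ = 1/√(1 − 0.9750²) = 4.50035
E = γm₀c² = 4.50035 × 105.7 MeV = 475.7 MeV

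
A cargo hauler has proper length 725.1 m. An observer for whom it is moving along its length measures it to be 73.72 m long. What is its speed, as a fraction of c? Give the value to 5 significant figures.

γ = L₀/L = 725.1/73.72 = 9.835865
β = √(1 − 1/γ²) = 0.99482

β ≈ 0.99482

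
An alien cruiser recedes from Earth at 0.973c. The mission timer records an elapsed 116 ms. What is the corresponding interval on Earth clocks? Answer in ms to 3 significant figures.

γ = 1/√(1 − 0.973²) = 4.3327
Time dilation: Δt = γτ₀ = 4.3327 × 116 ms = 503 ms

Δt ≈ 503 ms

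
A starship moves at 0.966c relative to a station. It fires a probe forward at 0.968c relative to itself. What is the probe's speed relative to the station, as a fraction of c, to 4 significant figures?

u ≈ 0.9994c

Relativistic velocity addition: u = (u' + v)/(1 + u'v/c²)
= (0.968 + 0.966)/(1 + 0.968×0.966) = 1.934/1.93509 = 0.9994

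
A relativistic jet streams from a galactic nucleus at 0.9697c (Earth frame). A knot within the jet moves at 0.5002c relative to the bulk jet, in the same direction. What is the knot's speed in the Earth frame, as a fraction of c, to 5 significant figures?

Relativistic velocity addition: u = (u' + v)/(1 + u'v/c²)
= (0.5002 + 0.9697)/(1 + 0.5002×0.9697) = 1.4699/1.485044 = 0.98980

u ≈ 0.98980c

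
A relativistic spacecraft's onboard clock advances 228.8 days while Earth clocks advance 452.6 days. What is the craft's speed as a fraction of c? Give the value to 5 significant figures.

β ≈ 0.86281

γ = Δt/τ₀ = 452.6/228.8 = 1.978147
β = √(1 − 1/γ²) = √(1 − 1/1.978147²) = 0.86281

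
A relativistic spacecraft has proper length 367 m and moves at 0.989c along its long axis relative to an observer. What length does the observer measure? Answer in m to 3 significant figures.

γ = 1/√(1 − 0.989²) = 6.7606
Length contraction: L = L₀/γ = 367/6.7606 = 54.3 m

L ≈ 54.3 m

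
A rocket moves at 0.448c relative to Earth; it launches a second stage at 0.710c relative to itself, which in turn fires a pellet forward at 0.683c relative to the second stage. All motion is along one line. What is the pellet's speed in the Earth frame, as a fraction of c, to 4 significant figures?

u ≈ 0.9759c

Compose boost 2: (0.710 + 0.448)/(1 + 0.710×0.448) = 1.158/1.31808 = 0.878551
Compose boost 3: (0.683 + 0.878551)/(1 + 0.683×0.878551) = 1.56155/1.60005 = 0.9759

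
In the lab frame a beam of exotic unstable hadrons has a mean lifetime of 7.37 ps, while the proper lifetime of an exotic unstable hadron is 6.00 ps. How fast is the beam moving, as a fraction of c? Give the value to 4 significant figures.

β ≈ 0.5807

γ = Δt/τ₀ = 7.37/6.00 = 1.22833
β = √(1 − 1/γ²) = √(1 − 1/1.22833²) = 0.5807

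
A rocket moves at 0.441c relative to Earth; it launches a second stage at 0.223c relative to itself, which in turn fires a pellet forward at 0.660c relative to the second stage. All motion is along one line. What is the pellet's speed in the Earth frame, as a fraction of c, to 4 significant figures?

u ≈ 0.9039c

Compose boost 2: (0.223 + 0.441)/(1 + 0.223×0.441) = 0.6640/1.09834 = 0.604547
Compose boost 3: (0.660 + 0.604547)/(1 + 0.660×0.604547) = 1.26455/1.39900 = 0.9039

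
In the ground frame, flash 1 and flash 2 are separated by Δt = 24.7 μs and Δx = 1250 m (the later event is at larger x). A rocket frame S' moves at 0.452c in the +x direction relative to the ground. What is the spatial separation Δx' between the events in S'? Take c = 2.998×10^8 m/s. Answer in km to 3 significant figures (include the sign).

γ = 1/√(1 − 0.452²) = 1.1211
Δx' = γ(Δx − vΔt) = 1.1211 × (1250 m − 0.452×(2.998×10^8 m/s)×24.7×10^-6 s)
= 1.1211 × (-2097.1 m) = -2.35 km

Δx' ≈ -2.35 km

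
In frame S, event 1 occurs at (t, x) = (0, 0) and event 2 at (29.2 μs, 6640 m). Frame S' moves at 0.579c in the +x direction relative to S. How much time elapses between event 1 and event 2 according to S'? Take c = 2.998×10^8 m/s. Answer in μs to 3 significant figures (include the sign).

Δt' ≈ 20.1 μs

γ = 1/√(1 − 0.579²) = 1.2265
Δt' = γ(Δt − vΔx/c²) = 1.2265 × (29.2 μs − 0.579×6640 m / (2.998×10^8 m/s))
= 1.2265 × (16.376 μs) = 20.1 μs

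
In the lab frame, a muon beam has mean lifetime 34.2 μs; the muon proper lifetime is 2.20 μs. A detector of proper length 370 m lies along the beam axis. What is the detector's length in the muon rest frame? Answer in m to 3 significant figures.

Time dilation ⇒ γ = Δt/τ₀ = 34.2/2.20 = 15.545
Length contraction: L = L₀/γ = 370/15.545 = 23.8 m

L ≈ 23.8 m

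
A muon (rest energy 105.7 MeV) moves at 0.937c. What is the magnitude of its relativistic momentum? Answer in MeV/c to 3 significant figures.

p ≈ 284 MeV/c

γ = 1/√(1 − 0.937²) = 2.8626
p = γβm₀c = 2.8626 × 0.937 × 105.7 MeV/c = 284 MeV/c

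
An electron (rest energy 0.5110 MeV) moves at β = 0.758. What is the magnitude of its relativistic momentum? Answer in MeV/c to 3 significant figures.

γ = 1/√(1 − 0.758²) = 1.5331
p = γβm₀c = 1.5331 × 0.758 × 0.5110 MeV/c = 0.594 MeV/c

p ≈ 0.594 MeV/c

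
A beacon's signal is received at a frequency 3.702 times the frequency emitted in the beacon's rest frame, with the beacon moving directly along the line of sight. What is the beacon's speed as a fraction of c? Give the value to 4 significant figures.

f_obs/f_src = √((1+β)/(1−β)) = 3.702  ⇒  (1+β)/(1−β) = 13.7048
β = |1 − D²|/(1 + D²) = |1 − 13.7048|/(1 + 13.7048) = 0.8640

β ≈ 0.8640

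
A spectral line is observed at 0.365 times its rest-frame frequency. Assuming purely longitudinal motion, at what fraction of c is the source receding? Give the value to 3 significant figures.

β ≈ 0.765

f_obs/f_src = √((1−β)/(1+β)) = 0.365  ⇒  (1−β)/(1+β) = 0.13322
β = |1 − D²|/(1 + D²) = |1 − 0.13322|/(1 + 0.13322) = 0.765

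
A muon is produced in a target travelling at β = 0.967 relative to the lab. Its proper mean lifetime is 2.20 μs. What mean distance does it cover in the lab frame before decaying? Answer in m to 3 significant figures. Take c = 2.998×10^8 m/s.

γ = 1/√(1 − 0.967²) = 3.9250
Dilated lifetime: Δt = γτ₀ = 3.9250 × 2.20 μs = 8.6350 μs
d = vΔt = 0.967c × 8.6350 μs = 2.8991×10^8 m/s × 8.6350×10^-6 s = 2500 m

d ≈ 2500 m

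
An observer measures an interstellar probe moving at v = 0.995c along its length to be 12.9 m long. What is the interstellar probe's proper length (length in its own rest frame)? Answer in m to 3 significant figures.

L₀ ≈ 129 m

γ = 1/√(1 − 0.995²) = 10.013
L₀ = γL = 10.013 × 12.9 = 129 m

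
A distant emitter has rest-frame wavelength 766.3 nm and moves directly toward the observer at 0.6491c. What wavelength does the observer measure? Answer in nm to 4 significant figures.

λ_obs ≈ 353.5 nm

Relativistic Doppler: λ_obs = λ_src √((1−β)/(1+β))
= 766.3 × √(0.350900/1.64910) = 766.3 × 0.461284 = 353.5 nm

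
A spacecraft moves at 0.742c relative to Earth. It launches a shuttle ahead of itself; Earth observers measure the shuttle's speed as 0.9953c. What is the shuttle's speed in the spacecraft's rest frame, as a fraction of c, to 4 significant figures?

u' ≈ 0.9687c

Inverse velocity addition: u' = (u − v)/(1 − uv/c²)
= (0.9953 − 0.742)/(1 − 0.9953×0.742) = 0.2533/0.261487 = 0.9687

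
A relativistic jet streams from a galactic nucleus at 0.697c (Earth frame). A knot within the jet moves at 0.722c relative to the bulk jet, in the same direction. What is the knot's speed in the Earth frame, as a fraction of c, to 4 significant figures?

Relativistic velocity addition: u = (u' + v)/(1 + u'v/c²)
= (0.722 + 0.697)/(1 + 0.722×0.697) = 1.419/1.50323 = 0.9440

u ≈ 0.9440c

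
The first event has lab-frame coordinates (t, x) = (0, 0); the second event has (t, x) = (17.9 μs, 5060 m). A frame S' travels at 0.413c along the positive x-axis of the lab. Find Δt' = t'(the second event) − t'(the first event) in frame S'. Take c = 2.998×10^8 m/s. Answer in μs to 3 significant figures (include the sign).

Δt' ≈ 12.0 μs

γ = 1/√(1 − 0.413²) = 1.0980
Δt' = γ(Δt − vΔx/c²) = 1.0980 × (17.9 μs − 0.413×5060 m / (2.998×10^8 m/s))
= 1.0980 × (10.929 μs) = 12.0 μs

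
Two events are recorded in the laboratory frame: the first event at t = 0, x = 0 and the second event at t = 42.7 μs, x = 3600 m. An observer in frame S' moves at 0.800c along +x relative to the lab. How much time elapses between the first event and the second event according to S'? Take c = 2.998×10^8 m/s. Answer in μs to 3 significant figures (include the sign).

γ = 1/√(1 − 0.800²) = 1.6667
Δt' = γ(Δt − vΔx/c²) = 1.6667 × (42.7 μs − 0.800×3600 m / (2.998×10^8 m/s))
= 1.6667 × (33.094 μs) = 55.2 μs

Δt' ≈ 55.2 μs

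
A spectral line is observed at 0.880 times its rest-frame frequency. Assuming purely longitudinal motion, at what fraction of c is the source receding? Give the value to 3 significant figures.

f_obs/f_src = √((1−β)/(1+β)) = 0.880  ⇒  (1−β)/(1+β) = 0.77440
β = |1 − D²|/(1 + D²) = |1 − 0.77440|/(1 + 0.77440) = 0.127

β ≈ 0.127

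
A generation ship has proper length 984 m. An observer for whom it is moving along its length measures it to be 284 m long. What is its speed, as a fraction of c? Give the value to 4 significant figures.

β ≈ 0.9574

γ = L₀/L = 984/284 = 3.46479
β = √(1 − 1/γ²) = 0.9574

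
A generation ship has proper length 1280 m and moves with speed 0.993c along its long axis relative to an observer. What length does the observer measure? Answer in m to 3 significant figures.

γ = 1/√(1 − 0.993²) = 8.4664
Length contraction: L = L₀/γ = 1280/8.4664 = 151 m

L ≈ 151 m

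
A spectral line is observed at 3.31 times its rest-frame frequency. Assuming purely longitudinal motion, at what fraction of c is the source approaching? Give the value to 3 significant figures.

f_obs/f_src = √((1+β)/(1−β)) = 3.31  ⇒  (1+β)/(1−β) = 10.956
β = |1 − D²|/(1 + D²) = |1 − 10.956|/(1 + 10.956) = 0.833

β ≈ 0.833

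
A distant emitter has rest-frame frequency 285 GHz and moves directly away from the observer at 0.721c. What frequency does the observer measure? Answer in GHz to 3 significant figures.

f_obs ≈ 115 GHz

Relativistic Doppler: f_obs = f_src √((1−β)/(1+β))
= 285 × √(0.27900/1.7210) = 285 × 0.40264 = 115 GHz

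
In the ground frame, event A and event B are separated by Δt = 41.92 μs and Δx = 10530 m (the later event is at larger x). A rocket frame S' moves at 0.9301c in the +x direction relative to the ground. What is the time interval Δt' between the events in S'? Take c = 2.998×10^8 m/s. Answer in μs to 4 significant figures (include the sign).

γ = 1/√(1 − 0.9301²) = 2.72252
Δt' = γ(Δt − vΔx/c²) = 2.72252 × (41.92 μs − 0.9301×10530 m / (2.998×10^8 m/s))
= 2.72252 × (9.25171 μs) = 25.19 μs

Δt' ≈ 25.19 μs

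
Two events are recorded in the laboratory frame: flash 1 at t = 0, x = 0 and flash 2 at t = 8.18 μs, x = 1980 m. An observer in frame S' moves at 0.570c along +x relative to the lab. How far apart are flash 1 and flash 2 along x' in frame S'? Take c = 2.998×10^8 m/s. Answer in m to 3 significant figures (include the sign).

Δx' ≈ 709 m

γ = 1/√(1 − 0.570²) = 1.2171
Δx' = γ(Δx − vΔt) = 1.2171 × (1980 m − 0.570×(2.998×10^8 m/s)×8.18×10^-6 s)
= 1.2171 × (582.15 m) = 709 m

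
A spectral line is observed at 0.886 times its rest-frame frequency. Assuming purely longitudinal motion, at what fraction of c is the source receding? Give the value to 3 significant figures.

β ≈ 0.120

f_obs/f_src = √((1−β)/(1+β)) = 0.886  ⇒  (1−β)/(1+β) = 0.78500
β = |1 − D²|/(1 + D²) = |1 − 0.78500|/(1 + 0.78500) = 0.120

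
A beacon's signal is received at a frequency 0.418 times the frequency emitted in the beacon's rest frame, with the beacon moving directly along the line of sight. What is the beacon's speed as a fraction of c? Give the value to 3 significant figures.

f_obs/f_src = √((1−β)/(1+β)) = 0.418  ⇒  (1−β)/(1+β) = 0.17472
β = |1 − D²|/(1 + D²) = |1 − 0.17472|/(1 + 0.17472) = 0.703

β ≈ 0.703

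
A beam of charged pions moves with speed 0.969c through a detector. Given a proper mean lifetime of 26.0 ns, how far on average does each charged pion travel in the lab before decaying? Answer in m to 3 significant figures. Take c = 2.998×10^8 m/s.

γ = 1/√(1 − 0.969²) = 4.0476
Dilated lifetime: Δt = γτ₀ = 4.0476 × 26.0 ns = 105.24 ns
d = vΔt = 0.969c × 105.24 ns = 2.9051×10^8 m/s × 1.0524×10^-7 s = 30.6 m

d ≈ 30.6 m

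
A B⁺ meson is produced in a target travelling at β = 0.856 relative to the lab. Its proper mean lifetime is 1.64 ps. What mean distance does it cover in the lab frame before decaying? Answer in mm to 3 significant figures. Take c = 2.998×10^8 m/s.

γ = 1/√(1 − 0.856²) = 1.9343
Dilated lifetime: Δt = γτ₀ = 1.9343 × 1.64 ps = 3.1723 ps
d = vΔt = 0.856c × 3.1723 ps = 2.5663×10^8 m/s × 3.1723×10^-12 s = 0.814 mm

d ≈ 0.814 mm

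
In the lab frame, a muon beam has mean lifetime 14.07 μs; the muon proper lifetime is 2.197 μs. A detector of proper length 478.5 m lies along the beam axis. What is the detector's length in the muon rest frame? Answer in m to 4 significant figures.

Time dilation ⇒ γ = Δt/τ₀ = 14.07/2.197 = 6.40419
Length contraction: L = L₀/γ = 478.5/6.40419 = 74.72 m

L ≈ 74.72 m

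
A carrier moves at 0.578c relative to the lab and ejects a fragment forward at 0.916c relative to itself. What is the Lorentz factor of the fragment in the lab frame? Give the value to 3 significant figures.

γ ≈ 4.67

u_lab = (0.916 + 0.578)/(1 + 0.916×0.578) = 1.494/1.52945 = 0.976823
γ = 1/√(1 − 0.976823²) = 4.67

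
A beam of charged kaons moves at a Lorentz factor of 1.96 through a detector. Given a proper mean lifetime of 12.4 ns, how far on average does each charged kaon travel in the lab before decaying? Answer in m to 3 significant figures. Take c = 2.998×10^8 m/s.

β = √(1 − 1/γ²) = √(1 − 1/1.96²) = 0.86005
Dilated lifetime: Δt = γτ₀ = 1.96 × 12.4 ns = 24.304 ns
d = vΔt = 0.86005c × 24.304 ns = 2.5784×10^8 m/s × 2.4304×10^-8 s = 6.27 m

d ≈ 6.27 m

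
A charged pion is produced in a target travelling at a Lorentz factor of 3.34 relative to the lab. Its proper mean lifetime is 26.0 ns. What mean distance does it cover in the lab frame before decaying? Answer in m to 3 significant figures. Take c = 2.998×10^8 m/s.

β = √(1 − 1/γ²) = √(1 − 1/3.34²) = 0.95413
Dilated lifetime: Δt = γτ₀ = 3.34 × 26.0 ns = 86.840 ns
d = vΔt = 0.95413c × 86.840 ns = 2.8605×10^8 m/s × 8.6840×10^-8 s = 24.8 m

d ≈ 24.8 m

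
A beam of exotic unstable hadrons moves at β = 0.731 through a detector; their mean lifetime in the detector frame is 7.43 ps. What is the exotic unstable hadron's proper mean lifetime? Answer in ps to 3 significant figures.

γ = 1/√(1 − 0.731²) = 1.4655
Proper time: τ₀ = Δt/γ = 7.43/1.4655 = 5.07 ps

τ₀ ≈ 5.07 ps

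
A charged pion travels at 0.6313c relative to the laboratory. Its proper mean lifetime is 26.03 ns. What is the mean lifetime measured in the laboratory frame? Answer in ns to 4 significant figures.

γ = 1/√(1 − 0.6313²) = 1.28943
Time dilation: Δt = γτ₀ = 1.28943 × 26.03 ns = 33.56 ns

Δt ≈ 33.56 ns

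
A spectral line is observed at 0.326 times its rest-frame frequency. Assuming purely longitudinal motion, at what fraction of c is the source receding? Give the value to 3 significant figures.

f_obs/f_src = √((1−β)/(1+β)) = 0.326  ⇒  (1−β)/(1+β) = 0.10628
β = |1 − D²|/(1 + D²) = |1 − 0.10628|/(1 + 0.10628) = 0.808

β ≈ 0.808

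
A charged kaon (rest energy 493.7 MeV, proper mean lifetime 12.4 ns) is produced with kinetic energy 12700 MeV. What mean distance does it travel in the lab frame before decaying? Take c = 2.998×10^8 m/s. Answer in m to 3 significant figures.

γ = 1 + K/(m₀c²) = 1 + 12700/493.7 = 26.724
β = √(1 − 1/γ²) = 0.99930
Dilated lifetime: γτ₀ = 26.724 × 12.4 ns = 331.38 ns
d = βc·γτ₀ = 0.99930 × (2.998×10^8 m/s) × 3.3138×10^-7 s = 99.3 m

d ≈ 99.3 m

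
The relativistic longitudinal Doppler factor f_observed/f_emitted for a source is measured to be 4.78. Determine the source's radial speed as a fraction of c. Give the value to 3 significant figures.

β ≈ 0.916

f_obs/f_src = √((1+β)/(1−β)) = 4.78  ⇒  (1+β)/(1−β) = 22.848
β = |1 − D²|/(1 + D²) = |1 − 22.848|/(1 + 22.848) = 0.916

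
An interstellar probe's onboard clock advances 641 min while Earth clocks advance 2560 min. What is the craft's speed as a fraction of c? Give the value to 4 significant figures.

γ = Δt/τ₀ = 2560/641 = 3.99376
β = √(1 − 1/γ²) = √(1 − 1/3.99376²) = 0.9681

β ≈ 0.9681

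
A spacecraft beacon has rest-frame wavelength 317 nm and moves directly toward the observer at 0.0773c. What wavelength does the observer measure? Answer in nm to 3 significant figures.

Relativistic Doppler: λ_obs = λ_src √((1−β)/(1+β))
= 317 × √(0.92270/1.0773) = 317 × 0.92547 = 293 nm

λ_obs ≈ 293 nm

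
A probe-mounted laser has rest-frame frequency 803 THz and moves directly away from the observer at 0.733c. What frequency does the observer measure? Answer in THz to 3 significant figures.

Relativistic Doppler: f_obs = f_src √((1−β)/(1+β))
= 803 × √(0.26700/1.7330) = 803 × 0.39252 = 315 THz

f_obs ≈ 315 THz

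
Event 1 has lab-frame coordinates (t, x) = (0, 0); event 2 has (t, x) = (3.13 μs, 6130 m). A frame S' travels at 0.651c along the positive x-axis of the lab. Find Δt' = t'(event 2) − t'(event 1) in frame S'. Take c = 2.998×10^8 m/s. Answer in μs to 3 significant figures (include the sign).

γ = 1/√(1 − 0.651²) = 1.3174
Δt' = γ(Δt − vΔx/c²) = 1.3174 × (3.13 μs − 0.651×6130 m / (2.998×10^8 m/s))
= 1.3174 × (-10.181 μs) = -13.4 μs

Δt' ≈ -13.4 μs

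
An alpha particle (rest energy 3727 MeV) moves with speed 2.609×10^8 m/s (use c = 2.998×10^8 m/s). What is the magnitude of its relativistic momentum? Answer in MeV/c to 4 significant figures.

p ≈ 6584 MeV/c

β = v/c = 2.609×10^8 / 2.998×10^8 = 0.870247
γ = 1/√(1 − 0.870247²) = 2.02998
p = γβm₀c = 2.02998 × 0.870247 × 3727 MeV/c = 6584 MeV/c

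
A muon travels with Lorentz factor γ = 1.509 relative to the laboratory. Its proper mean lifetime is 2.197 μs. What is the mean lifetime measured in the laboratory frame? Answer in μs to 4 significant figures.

γ = 1.509 (given)
Time dilation: Δt = γτ₀ = 1.509 × 2.197 μs = 3.315 μs

Δt ≈ 3.315 μs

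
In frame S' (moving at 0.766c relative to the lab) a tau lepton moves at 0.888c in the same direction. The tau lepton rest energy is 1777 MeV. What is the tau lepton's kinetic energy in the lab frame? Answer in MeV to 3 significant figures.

K ≈ 8320 MeV

u_lab = (0.888 + 0.766)/(1 + 0.888×0.766) = 0.984402
γ = 1/√(1 − 0.984402²) = 5.6839
K = (γ − 1)m₀c² = (5.6839 − 1) × 1777 = 4.6839 × 1777 = 8320 MeV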